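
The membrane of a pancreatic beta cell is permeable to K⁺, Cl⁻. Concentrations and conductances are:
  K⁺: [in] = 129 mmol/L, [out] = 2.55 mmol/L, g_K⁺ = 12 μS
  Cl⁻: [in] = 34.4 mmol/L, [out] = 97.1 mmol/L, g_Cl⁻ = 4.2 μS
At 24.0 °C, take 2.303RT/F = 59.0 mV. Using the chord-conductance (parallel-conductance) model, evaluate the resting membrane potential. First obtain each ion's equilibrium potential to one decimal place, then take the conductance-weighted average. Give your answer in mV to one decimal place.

-81.3 mV

E_K⁺ = (59.0/1)·log₁₀(2.55/129) = -100.5 mV
E_Cl⁻ = (59.0/-1)·log₁₀(97.1/34.4) = -26.6 mV
Vm = (Σ gᵢEᵢ)/(Σ gᵢ) = (12·-100.5 + 4.2·-26.6) / (12 + 4.2)
= -1317.72 / 16.2 = -81.34 mV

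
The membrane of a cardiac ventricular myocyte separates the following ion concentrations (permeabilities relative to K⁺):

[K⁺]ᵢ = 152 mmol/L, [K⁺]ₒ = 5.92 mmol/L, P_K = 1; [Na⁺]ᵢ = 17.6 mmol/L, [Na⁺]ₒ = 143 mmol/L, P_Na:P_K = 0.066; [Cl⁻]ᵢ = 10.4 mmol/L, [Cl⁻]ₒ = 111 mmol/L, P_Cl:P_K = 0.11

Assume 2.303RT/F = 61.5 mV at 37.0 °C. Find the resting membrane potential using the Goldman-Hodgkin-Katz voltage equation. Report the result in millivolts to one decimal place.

Vm = 61.5 · log₁₀[(Σ P·[cation]ₒ + Σ P·[anion]ᵢ) / (Σ P·[cation]ᵢ + Σ P·[anion]ₒ)]
Numerator = 1×5.92 + 0.066×143 + 0.11×10.4 = 16.5
Denominator = 1×152 + 0.066×17.6 + 0.11×111 = 165.4
Vm = 61.5 · log₁₀(0.099787) = 61.5 × (-1.0009) = -61.56 mV

-61.6 mV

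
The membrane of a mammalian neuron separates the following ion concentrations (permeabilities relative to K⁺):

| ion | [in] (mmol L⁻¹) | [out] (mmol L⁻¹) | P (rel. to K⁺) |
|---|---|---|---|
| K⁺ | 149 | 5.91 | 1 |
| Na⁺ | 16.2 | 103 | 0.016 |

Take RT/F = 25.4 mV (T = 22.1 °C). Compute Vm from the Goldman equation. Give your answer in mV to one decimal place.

Vm = 25.4 · ln[(Σ P·[cation]ₒ + Σ P·[anion]ᵢ) / (Σ P·[cation]ᵢ + Σ P·[anion]ₒ)]
Numerator = 1×5.91 + 0.016×103 = 7.558
Denominator = 1×149 + 0.016×16.2 = 149.3
Vm = 25.4 · ln(0.050637) = 25.4 × (-2.9831) = -75.77 mV

-75.8 mV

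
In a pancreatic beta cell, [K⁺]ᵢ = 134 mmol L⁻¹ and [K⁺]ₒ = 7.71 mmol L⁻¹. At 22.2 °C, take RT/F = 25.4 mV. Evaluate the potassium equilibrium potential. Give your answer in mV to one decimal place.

-72.5 mV

E = (25.4/z) · ln([K⁺]_out/[K⁺]_in) with z = +1.
= (25.4/1) · ln(7.71/134) = 25.40 · ln(0.05754)
= 25.40 · (-2.8553) = -72.53 mV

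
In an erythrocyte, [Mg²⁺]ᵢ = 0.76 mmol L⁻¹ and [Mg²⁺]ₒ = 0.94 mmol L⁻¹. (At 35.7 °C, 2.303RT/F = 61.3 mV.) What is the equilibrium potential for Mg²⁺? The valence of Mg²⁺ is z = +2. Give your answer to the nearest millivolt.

E = (61.3/z) · log₁₀([Mg²⁺]_out/[Mg²⁺]_in) with z = +2.
= (61.3/2) · log₁₀(0.94/0.76) = 30.65 · log₁₀(1.237)
= 30.65 · (0.0923) = 2.83 mV

3 mV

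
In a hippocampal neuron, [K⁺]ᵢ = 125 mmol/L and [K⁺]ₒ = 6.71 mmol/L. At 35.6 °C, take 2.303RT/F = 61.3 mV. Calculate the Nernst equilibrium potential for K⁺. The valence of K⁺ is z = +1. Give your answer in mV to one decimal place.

-77.9 mV

E = (61.3/z) · log₁₀([K⁺]_out/[K⁺]_in) with z = +1.
= (61.3/1) · log₁₀(6.71/125) = 61.30 · log₁₀(0.05368)
= 61.30 · (-1.2702) = -77.86 mV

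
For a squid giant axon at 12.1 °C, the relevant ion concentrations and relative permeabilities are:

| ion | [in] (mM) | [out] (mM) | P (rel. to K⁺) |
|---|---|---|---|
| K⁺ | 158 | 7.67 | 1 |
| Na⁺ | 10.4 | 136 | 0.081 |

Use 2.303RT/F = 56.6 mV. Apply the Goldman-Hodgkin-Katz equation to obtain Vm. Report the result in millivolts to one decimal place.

-52.6 mV

Vm = 56.6 · log₁₀[(Σ P·[cation]ₒ + Σ P·[anion]ᵢ) / (Σ P·[cation]ᵢ + Σ P·[anion]ₒ)]
Numerator = 1×7.67 + 0.081×136 = 18.69
Denominator = 1×158 + 0.081×10.4 = 158.8
Vm = 56.6 · log₁₀(0.11764) = 56.6 × (-0.9295) = -52.61 mV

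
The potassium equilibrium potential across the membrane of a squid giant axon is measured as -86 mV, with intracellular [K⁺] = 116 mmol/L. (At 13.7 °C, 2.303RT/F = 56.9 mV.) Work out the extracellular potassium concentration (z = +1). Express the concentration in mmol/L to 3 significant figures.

3.57 mmol/L

Nernst: E = (56.9/1) · log₁₀([out]/[in]), so log₁₀([out]/[in]) = -86.0 × 1 / 56.9 = -1.5114.
[out]/[in] = 10^(-1.5114) = 0.0308.
[out] = 0.0308 × 116 = 3.573 mmol/L.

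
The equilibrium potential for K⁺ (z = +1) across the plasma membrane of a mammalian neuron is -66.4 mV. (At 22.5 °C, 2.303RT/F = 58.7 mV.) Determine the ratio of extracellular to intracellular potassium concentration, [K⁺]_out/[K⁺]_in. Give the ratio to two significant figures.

log₁₀([out]/[in]) = E·z/(58.7) = -66.4 × 1 / 58.7 = -1.1312
[out]/[in] = 10^(-1.1312) = 0.07393

0.074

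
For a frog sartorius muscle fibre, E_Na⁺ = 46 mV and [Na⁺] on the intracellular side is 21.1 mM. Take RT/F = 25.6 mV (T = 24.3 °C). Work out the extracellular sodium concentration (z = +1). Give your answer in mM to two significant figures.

130 mM

Nernst: E = (25.6/1) · ln([out]/[in]), so ln([out]/[in]) = 46.0 × 1 / 25.6 = 1.7969.
[out]/[in] = e^(1.7969) = 6.031.
[out] = 6.031 × 21.1 = 127.2 mM.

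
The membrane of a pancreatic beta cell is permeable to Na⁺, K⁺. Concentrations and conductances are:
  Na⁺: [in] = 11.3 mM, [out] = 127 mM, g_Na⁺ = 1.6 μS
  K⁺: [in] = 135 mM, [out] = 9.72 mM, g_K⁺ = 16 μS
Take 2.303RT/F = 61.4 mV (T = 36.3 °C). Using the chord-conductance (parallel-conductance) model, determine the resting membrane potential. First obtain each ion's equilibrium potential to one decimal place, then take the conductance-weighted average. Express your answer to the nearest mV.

-58 mV

E_Na⁺ = (61.4/1)·log₁₀(127/11.3) = 64.5 mV
E_K⁺ = (61.4/1)·log₁₀(9.72/135) = -70.2 mV
Vm = (Σ gᵢEᵢ)/(Σ gᵢ) = (1.6·64.5 + 16·-70.2) / (1.6 + 16)
= -1020.00 / 17.6 = -57.95 mV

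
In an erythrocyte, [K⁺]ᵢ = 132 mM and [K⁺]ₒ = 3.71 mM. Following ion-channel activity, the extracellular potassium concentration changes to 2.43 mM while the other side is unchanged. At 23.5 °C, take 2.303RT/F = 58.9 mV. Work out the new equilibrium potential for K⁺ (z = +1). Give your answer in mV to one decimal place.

After the shift: [K⁺]_out = 2.43, [K⁺]_in = 132 mM.
E_new = (58.9/1)·log₁₀(2.43/132) = 58.90 · (-1.7350) = -102.19 mV

-102.2 mV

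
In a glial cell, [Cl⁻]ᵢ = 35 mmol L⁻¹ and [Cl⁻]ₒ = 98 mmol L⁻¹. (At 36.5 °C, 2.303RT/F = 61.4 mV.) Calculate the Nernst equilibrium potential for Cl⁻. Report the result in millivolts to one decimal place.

E = (61.4/z) · log₁₀([Cl⁻]_out/[Cl⁻]_in) with z = -1.
For an anion, dividing by z = -1 reverses the sign.
= (61.4/-1) · log₁₀(98/35) = -61.40 · log₁₀(2.8)
= -61.40 · (0.4472) = -27.46 mV

-27.5 mV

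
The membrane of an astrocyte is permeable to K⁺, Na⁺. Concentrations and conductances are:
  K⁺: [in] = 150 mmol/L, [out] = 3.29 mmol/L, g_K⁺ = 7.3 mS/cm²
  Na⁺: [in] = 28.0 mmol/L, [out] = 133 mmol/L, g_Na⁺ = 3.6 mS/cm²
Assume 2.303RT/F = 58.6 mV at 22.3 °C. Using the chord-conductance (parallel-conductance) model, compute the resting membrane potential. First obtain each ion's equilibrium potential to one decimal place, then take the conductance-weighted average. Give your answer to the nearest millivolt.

E_K⁺ = (58.6/1)·log₁₀(3.29/150) = -97.2 mV
E_Na⁺ = (58.6/1)·log₁₀(133/28.0) = 39.7 mV
Vm = (Σ gᵢEᵢ)/(Σ gᵢ) = (7.3·-97.2 + 3.6·39.7) / (7.3 + 3.6)
= -566.64 / 10.9 = -51.99 mV

-52 mV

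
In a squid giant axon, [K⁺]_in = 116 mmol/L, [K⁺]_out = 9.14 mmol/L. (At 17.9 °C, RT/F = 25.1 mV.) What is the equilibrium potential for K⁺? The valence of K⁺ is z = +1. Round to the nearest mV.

E = (25.1/z) · ln([K⁺]_out/[K⁺]_in) with z = +1.
= (25.1/1) · ln(9.14/116) = 25.10 · ln(0.07879)
= 25.10 · (-2.5409) = -63.78 mV

-64 mV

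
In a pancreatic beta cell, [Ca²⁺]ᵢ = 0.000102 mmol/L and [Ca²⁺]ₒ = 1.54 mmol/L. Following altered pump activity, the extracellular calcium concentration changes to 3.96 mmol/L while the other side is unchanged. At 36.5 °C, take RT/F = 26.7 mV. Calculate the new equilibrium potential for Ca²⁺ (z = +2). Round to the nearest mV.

141 mV

After the shift: [Ca²⁺]_out = 3.96, [Ca²⁺]_in = 0.000102 mmol/L.
E_new = (26.7/2)·ln(3.96/0.000102) = 13.35 · (10.5668) = 141.07 mV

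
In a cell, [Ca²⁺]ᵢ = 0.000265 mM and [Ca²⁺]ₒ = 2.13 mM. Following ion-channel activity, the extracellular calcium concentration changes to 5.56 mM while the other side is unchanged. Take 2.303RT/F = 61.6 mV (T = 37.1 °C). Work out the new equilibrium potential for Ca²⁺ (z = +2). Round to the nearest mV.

After the shift: [Ca²⁺]_out = 5.56, [Ca²⁺]_in = 0.000265 mM.
E_new = (61.6/2)·log₁₀(5.56/0.000265) = 30.80 · (4.3218) = 133.11 mV

133 mV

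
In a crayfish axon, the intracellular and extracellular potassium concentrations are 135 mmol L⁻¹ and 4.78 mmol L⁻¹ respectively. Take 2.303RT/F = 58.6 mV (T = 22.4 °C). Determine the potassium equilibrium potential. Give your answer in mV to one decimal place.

-85.0 mV

E = (58.6/z) · log₁₀([K⁺]_out/[K⁺]_in) with z = +1.
= (58.6/1) · log₁₀(4.78/135) = 58.60 · log₁₀(0.03541)
= 58.60 · (-1.4509) = -85.02 mV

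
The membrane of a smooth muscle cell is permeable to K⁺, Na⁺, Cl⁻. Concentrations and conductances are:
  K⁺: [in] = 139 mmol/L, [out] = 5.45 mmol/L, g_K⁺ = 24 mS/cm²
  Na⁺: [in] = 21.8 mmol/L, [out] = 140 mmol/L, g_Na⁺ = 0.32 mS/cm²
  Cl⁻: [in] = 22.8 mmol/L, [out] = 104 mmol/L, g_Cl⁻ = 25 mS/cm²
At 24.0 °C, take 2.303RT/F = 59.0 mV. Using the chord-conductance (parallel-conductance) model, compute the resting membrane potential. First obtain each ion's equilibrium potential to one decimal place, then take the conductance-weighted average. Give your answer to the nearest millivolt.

-60 mV

E_K⁺ = (59.0/1)·log₁₀(5.45/139) = -83.0 mV
E_Na⁺ = (59.0/1)·log₁₀(140/21.8) = 47.7 mV
E_Cl⁻ = (59.0/-1)·log₁₀(104/22.8) = -38.9 mV
Vm = (Σ gᵢEᵢ)/(Σ gᵢ) = (24·-83.0 + 0.32·47.7 + 25·-38.9) / (24 + 0.32 + 25)
= -2949.24 / 49.32 = -59.80 mV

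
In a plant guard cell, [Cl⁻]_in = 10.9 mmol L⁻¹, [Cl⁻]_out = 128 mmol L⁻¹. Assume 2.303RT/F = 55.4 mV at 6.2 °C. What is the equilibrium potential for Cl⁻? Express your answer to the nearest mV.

E = (55.4/z) · log₁₀([Cl⁻]_out/[Cl⁻]_in) with z = -1.
For an anion, dividing by z = -1 reverses the sign.
= (55.4/-1) · log₁₀(128/10.9) = -55.40 · log₁₀(11.74)
= -55.40 · (1.0698) = -59.27 mV

-59 mV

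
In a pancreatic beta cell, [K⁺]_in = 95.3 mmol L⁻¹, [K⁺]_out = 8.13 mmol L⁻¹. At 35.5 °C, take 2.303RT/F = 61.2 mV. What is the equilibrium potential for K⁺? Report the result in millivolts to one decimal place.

-65.4 mV

E = (61.2/z) · log₁₀([K⁺]_out/[K⁺]_in) with z = +1.
= (61.2/1) · log₁₀(8.13/95.3) = 61.20 · log₁₀(0.08531)
= 61.20 · (-1.0690) = -65.42 mV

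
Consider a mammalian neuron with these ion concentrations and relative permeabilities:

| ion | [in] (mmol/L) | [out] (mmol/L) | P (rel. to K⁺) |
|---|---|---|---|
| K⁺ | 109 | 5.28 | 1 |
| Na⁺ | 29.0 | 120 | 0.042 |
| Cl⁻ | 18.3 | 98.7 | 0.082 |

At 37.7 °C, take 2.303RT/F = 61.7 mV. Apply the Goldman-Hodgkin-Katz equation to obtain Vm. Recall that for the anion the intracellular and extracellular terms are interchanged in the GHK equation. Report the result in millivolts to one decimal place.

-61.7 mV

Vm = 61.7 · log₁₀[(Σ P·[cation]ₒ + Σ P·[anion]ᵢ) / (Σ P·[cation]ᵢ + Σ P·[anion]ₒ)]
Numerator = 1×5.28 + 0.042×120 + 0.082×18.3 = 11.82
Denominator = 1×109 + 0.042×29.0 + 0.082×98.7 = 118.3
Vm = 61.7 · log₁₀(0.099911) = 61.7 × (-1.0004) = -61.72 mV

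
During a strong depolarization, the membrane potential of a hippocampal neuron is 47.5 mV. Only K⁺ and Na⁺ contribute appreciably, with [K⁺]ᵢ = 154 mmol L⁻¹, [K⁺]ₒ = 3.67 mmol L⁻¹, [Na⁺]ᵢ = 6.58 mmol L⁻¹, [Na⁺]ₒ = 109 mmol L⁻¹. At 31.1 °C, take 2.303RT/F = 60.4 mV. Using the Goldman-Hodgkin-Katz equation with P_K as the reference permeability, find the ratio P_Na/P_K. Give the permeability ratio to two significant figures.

14

Let α = P_Na/P_K. GHK: Vm = 60.4·log₁₀[(Kₒ + α·Naₒ)/(Kᵢ + α·Naᵢ)].
10^(Vm/60.4) = 10^(47.5/60.4) = 6.1154
So 6.1154·(Kᵢ + α·Naᵢ) = Kₒ + α·Naₒ → α = (6.1154·154.0 − 3.67) / (109.0 − 6.1154·6.58)
α = (941.8 − 3.67) / (109.0 − 40.24) = 938.1/68.76 = 13.64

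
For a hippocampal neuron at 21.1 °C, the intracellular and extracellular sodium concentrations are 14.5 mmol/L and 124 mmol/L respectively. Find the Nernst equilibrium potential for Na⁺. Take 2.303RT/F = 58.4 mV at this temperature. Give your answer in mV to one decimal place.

54.4 mV

E = (58.4/z) · log₁₀([Na⁺]_out/[Na⁺]_in) with z = +1.
= (58.4/1) · log₁₀(124/14.5) = 58.40 · log₁₀(8.552)
= 58.40 · (0.9321) = 54.43 mV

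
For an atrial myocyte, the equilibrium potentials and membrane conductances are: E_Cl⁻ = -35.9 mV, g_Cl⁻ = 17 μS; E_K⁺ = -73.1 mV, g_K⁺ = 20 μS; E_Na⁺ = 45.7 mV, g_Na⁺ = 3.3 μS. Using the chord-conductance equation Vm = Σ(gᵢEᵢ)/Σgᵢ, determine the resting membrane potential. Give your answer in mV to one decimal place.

Σ gᵢEᵢ = 17·(-35.9) + 20·(-73.1) + 3.3·(45.7) = -1921.49
Σ gᵢ = 17 + 20 + 3.3 = 40.3
Vm = -1921.49 / 40.3 = -47.68 mV

-47.7 mV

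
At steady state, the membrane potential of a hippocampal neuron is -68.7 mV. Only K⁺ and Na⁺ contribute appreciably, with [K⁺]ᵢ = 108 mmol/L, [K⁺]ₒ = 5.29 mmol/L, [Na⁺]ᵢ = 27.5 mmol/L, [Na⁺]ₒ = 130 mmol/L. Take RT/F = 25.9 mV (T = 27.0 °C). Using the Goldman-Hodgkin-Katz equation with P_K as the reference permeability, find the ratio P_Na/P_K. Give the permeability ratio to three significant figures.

Let α = P_Na/P_K. GHK: Vm = 25.9·ln[(Kₒ + α·Naₒ)/(Kᵢ + α·Naᵢ)].
e^(Vm/25.9) = e^(-68.7/25.9) = 0.070474
So 0.070474·(Kᵢ + α·Naᵢ) = Kₒ + α·Naₒ → α = (0.070474·108.0 − 5.29) / (130.0 − 0.070474·27.5)
α = (7.611 − 5.29) / (130.0 − 1.938) = 2.321/128.1 = 0.01813

0.0181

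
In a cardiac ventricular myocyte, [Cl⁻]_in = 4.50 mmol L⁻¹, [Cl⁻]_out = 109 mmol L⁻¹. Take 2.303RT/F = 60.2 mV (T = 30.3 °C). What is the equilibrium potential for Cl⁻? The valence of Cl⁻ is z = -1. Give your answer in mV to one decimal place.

E = (60.2/z) · log₁₀([Cl⁻]_out/[Cl⁻]_in) with z = -1.
For an anion, dividing by z = -1 reverses the sign.
= (60.2/-1) · log₁₀(109/4.50) = -60.20 · log₁₀(24.22)
= -60.20 · (1.3842) = -83.33 mV

-83.3 mV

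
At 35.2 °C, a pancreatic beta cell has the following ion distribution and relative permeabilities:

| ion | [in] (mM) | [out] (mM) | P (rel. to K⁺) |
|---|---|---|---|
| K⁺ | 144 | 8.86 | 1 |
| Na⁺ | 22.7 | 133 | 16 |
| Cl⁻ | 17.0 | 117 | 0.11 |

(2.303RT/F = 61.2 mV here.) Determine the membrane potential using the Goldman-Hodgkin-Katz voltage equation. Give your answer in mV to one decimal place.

37.6 mV

Vm = 61.2 · log₁₀[(Σ P·[cation]ₒ + Σ P·[anion]ᵢ) / (Σ P·[cation]ᵢ + Σ P·[anion]ₒ)]
Numerator = 1×8.86 + 16×133 + 0.11×17.0 = 2139
Denominator = 1×144 + 16×22.7 + 0.11×117 = 520.1
Vm = 61.2 · log₁₀(4.1124) = 61.2 × (0.6141) = 37.58 mV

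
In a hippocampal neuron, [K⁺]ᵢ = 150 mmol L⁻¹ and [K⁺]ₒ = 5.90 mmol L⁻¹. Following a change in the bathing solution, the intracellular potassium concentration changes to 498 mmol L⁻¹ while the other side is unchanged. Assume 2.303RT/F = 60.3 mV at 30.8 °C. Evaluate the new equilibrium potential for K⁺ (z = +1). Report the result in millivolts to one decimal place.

After the shift: [K⁺]_out = 5.90, [K⁺]_in = 498 mmol L⁻¹.
E_new = (60.3/1)·log₁₀(5.90/498) = 60.30 · (-1.9264) = -116.16 mV

-116.2 mV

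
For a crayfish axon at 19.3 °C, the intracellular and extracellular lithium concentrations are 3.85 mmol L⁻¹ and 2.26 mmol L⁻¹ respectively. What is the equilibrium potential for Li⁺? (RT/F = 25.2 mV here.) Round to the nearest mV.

-13 mV

E = (25.2/z) · ln([Li⁺]_out/[Li⁺]_in) with z = +1.
= (25.2/1) · ln(2.26/3.85) = 25.20 · ln(0.587)
= 25.20 · (-0.5327) = -13.42 mV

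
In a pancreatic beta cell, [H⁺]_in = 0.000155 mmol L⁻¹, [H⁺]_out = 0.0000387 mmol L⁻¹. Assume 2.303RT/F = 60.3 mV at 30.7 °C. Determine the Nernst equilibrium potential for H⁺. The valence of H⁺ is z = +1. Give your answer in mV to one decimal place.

-36.3 mV

E = (60.3/z) · log₁₀([H⁺]_out/[H⁺]_in) with z = +1.
= (60.3/1) · log₁₀(0.0000387/0.000155) = 60.30 · log₁₀(0.2497)
= 60.30 · (-0.6026) = -36.34 mV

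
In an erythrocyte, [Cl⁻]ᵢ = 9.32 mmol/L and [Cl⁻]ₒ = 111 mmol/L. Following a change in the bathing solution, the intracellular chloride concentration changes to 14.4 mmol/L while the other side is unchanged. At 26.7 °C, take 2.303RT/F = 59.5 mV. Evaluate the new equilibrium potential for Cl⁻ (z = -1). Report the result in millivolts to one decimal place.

After the shift: [Cl⁻]_out = 111, [Cl⁻]_in = 14.4 mmol/L.
E_new = (59.5/-1)·log₁₀(111/14.4) = -59.50 · (0.8870) = -52.77 mV

-52.8 mV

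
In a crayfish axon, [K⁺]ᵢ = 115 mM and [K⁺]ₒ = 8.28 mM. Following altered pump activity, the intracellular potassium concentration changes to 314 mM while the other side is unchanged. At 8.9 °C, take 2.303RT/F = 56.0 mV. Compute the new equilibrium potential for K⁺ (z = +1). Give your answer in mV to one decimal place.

After the shift: [K⁺]_out = 8.28, [K⁺]_in = 314 mM.
E_new = (56.0/1)·log₁₀(8.28/314) = 56.00 · (-1.5789) = -88.42 mV

-88.4 mV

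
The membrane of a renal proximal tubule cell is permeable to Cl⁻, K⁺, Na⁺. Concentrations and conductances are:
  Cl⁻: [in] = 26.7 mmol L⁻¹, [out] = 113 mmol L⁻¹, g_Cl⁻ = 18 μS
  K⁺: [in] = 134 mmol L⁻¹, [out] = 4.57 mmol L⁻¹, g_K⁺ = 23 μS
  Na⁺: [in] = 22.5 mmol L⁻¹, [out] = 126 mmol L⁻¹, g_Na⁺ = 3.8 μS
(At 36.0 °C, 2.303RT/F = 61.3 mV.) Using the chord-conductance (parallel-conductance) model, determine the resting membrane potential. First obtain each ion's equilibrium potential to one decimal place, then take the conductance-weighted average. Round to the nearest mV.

E_Cl⁻ = (61.3/-1)·log₁₀(113/26.7) = -38.4 mV
E_K⁺ = (61.3/1)·log₁₀(4.57/134) = -89.9 mV
E_Na⁺ = (61.3/1)·log₁₀(126/22.5) = 45.9 mV
Vm = (Σ gᵢEᵢ)/(Σ gᵢ) = (18·-38.4 + 23·-89.9 + 3.8·45.9) / (18 + 23 + 3.8)
= -2584.48 / 44.8 = -57.69 mV

-58 mV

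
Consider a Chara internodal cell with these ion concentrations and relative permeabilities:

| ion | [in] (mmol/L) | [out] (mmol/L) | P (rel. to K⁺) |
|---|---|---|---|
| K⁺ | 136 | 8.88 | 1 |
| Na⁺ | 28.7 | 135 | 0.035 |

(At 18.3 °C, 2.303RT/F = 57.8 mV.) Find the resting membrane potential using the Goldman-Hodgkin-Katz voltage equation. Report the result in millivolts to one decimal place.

-58.0 mV

Vm = 57.8 · log₁₀[(Σ P·[cation]ₒ + Σ P·[anion]ᵢ) / (Σ P·[cation]ᵢ + Σ P·[anion]ₒ)]
Numerator = 1×8.88 + 0.035×135 = 13.61
Denominator = 1×136 + 0.035×28.7 = 137
Vm = 57.8 · log₁₀(0.099303) = 57.8 × (-1.0030) = -57.98 mV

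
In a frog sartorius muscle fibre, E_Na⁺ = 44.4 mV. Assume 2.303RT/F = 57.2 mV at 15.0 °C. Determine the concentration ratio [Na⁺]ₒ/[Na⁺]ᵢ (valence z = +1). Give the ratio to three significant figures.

log₁₀([out]/[in]) = E·z/(57.2) = 44.4 × 1 / 57.2 = 0.7762
[out]/[in] = 10^(0.7762) = 5.973

5.97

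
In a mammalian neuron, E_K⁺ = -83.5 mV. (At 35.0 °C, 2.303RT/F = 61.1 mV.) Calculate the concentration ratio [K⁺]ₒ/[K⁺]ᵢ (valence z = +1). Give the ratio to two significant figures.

log₁₀([out]/[in]) = E·z/(61.1) = -83.5 × 1 / 61.1 = -1.3666
[out]/[in] = 10^(-1.3666) = 0.04299

0.043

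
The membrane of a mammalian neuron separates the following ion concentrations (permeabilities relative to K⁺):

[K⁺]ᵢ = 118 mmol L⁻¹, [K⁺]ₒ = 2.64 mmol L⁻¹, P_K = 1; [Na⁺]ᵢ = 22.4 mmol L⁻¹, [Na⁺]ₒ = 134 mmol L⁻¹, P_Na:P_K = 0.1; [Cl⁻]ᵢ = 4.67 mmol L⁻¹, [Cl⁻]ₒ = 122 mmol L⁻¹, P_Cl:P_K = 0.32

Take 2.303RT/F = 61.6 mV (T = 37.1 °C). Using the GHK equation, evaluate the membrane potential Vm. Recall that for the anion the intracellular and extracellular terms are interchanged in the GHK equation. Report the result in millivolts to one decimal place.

Vm = 61.6 · log₁₀[(Σ P·[cation]ₒ + Σ P·[anion]ᵢ) / (Σ P·[cation]ᵢ + Σ P·[anion]ₒ)]
Numerator = 1×2.64 + 0.1×134 + 0.32×4.67 = 17.53
Denominator = 1×118 + 0.1×22.4 + 0.32×122 = 159.3
Vm = 61.6 · log₁₀(0.11009) = 61.6 × (-0.9583) = -59.03 mV

-59.0 mV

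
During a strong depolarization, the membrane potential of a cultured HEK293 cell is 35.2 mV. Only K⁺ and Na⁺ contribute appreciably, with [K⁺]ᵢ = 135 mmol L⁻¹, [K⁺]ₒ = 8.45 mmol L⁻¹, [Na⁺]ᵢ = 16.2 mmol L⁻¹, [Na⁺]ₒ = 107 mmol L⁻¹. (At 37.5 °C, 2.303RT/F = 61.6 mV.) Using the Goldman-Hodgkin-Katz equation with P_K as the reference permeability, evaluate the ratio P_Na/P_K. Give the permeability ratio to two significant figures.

Let α = P_Na/P_K. GHK: Vm = 61.6·log₁₀[(Kₒ + α·Naₒ)/(Kᵢ + α·Naᵢ)].
10^(Vm/61.6) = 10^(35.2/61.6) = 3.7276
So 3.7276·(Kᵢ + α·Naᵢ) = Kₒ + α·Naₒ → α = (3.7276·135.0 − 8.45) / (107.0 − 3.7276·16.2)
α = (503.2 − 8.45) / (107.0 − 60.39) = 494.8/46.61 = 10.61

11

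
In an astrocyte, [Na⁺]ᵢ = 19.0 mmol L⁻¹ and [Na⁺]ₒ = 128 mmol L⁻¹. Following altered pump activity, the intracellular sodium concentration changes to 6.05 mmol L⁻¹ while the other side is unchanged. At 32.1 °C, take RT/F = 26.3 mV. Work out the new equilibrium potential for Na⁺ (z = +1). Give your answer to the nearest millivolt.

80 mV

After the shift: [Na⁺]_out = 128, [Na⁺]_in = 6.05 mmol L⁻¹.
E_new = (26.3/1)·ln(128/6.05) = 26.30 · (3.0520) = 80.27 mV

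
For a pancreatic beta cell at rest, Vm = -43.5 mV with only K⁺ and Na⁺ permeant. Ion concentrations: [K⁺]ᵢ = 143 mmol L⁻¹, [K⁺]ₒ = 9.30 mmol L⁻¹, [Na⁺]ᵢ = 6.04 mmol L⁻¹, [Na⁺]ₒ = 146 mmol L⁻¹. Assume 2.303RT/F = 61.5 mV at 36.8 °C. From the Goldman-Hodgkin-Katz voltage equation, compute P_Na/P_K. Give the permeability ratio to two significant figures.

Let α = P_Na/P_K. GHK: Vm = 61.5·log₁₀[(Kₒ + α·Naₒ)/(Kᵢ + α·Naᵢ)].
10^(Vm/61.5) = 10^(-43.5/61.5) = 0.19619
So 0.19619·(Kᵢ + α·Naᵢ) = Kₒ + α·Naₒ → α = (0.19619·143.0 − 9.3) / (146.0 − 0.19619·6.04)
α = (28.06 − 9.3) / (146.0 − 1.185) = 18.76/144.8 = 0.1295

0.13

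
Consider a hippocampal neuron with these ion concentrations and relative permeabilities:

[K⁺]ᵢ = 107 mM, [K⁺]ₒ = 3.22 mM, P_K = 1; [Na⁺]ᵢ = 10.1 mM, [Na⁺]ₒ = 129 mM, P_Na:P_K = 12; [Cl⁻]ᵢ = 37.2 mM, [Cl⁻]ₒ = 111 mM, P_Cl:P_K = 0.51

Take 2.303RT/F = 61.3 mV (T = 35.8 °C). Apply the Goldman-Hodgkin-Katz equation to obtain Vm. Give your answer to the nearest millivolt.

Vm = 61.3 · log₁₀[(Σ P·[cation]ₒ + Σ P·[anion]ᵢ) / (Σ P·[cation]ᵢ + Σ P·[anion]ₒ)]
Numerator = 1×3.22 + 12×129 + 0.51×37.2 = 1570
Denominator = 1×107 + 12×10.1 + 0.51×111 = 284.8
Vm = 61.3 · log₁₀(5.5131) = 61.3 × (0.7414) = 45.45 mV

45 mV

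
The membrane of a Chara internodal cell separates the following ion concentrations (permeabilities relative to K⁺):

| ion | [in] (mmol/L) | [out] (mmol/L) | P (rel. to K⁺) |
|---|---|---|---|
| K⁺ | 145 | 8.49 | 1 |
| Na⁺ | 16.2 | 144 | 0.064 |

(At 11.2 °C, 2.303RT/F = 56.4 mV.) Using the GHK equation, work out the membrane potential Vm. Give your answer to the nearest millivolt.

-52 mV

Vm = 56.4 · log₁₀[(Σ P·[cation]ₒ + Σ P·[anion]ᵢ) / (Σ P·[cation]ᵢ + Σ P·[anion]ₒ)]
Numerator = 1×8.49 + 0.064×144 = 17.71
Denominator = 1×145 + 0.064×16.2 = 146
Vm = 56.4 · log₁₀(0.12124) = 56.4 × (-0.9163) = -51.68 mV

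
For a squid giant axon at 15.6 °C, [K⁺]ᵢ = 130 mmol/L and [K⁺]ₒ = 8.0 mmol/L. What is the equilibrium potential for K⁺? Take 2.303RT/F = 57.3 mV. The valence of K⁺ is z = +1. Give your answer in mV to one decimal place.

E = (57.3/z) · log₁₀([K⁺]_out/[K⁺]_in) with z = +1.
= (57.3/1) · log₁₀(8.0/130) = 57.30 · log₁₀(0.06154)
= 57.30 · (-1.2109) = -69.38 mV

-69.4 mV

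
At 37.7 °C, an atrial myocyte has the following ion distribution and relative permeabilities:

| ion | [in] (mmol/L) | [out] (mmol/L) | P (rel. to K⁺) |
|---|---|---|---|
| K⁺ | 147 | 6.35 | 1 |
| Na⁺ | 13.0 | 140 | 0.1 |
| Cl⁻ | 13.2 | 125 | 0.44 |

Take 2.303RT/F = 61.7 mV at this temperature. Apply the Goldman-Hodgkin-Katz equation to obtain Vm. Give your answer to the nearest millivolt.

Vm = 61.7 · log₁₀[(Σ P·[cation]ₒ + Σ P·[anion]ᵢ) / (Σ P·[cation]ᵢ + Σ P·[anion]ₒ)]
Numerator = 1×6.35 + 0.1×140 + 0.44×13.2 = 26.16
Denominator = 1×147 + 0.1×13.0 + 0.44×125 = 203.3
Vm = 61.7 · log₁₀(0.12867) = 61.7 × (-0.8905) = -54.95 mV

-55 mV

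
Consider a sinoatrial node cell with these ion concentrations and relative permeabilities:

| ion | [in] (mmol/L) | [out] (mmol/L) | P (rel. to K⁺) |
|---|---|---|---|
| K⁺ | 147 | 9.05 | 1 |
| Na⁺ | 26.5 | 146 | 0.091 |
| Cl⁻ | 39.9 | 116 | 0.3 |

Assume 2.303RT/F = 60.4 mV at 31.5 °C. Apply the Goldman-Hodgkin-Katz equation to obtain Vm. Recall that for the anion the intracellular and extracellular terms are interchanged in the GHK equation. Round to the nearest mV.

-44 mV

Vm = 60.4 · log₁₀[(Σ P·[cation]ₒ + Σ P·[anion]ᵢ) / (Σ P·[cation]ᵢ + Σ P·[anion]ₒ)]
Numerator = 1×9.05 + 0.091×146 + 0.3×39.9 = 34.31
Denominator = 1×147 + 0.091×26.5 + 0.3×116 = 184.2
Vm = 60.4 · log₁₀(0.18623) = 60.4 × (-0.7299) = -44.09 mV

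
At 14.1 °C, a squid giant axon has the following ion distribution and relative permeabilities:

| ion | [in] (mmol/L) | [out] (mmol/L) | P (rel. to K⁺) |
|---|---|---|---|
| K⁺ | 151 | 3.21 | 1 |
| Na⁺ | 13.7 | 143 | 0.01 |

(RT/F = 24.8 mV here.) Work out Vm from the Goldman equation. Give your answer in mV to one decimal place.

Vm = 24.8 · ln[(Σ P·[cation]ₒ + Σ P·[anion]ᵢ) / (Σ P·[cation]ᵢ + Σ P·[anion]ₒ)]
Numerator = 1×3.21 + 0.01×143 = 4.64
Denominator = 1×151 + 0.01×13.7 = 151.1
Vm = 24.8 · ln(0.030701) = 24.8 × (-3.4835) = -86.39 mV

-86.4 mV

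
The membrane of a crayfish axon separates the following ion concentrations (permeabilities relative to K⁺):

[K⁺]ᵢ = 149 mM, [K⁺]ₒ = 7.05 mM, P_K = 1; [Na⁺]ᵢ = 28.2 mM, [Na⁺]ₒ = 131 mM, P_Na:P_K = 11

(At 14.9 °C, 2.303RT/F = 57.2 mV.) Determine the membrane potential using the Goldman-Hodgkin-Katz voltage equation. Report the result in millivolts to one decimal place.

28.5 mV

Vm = 57.2 · log₁₀[(Σ P·[cation]ₒ + Σ P·[anion]ᵢ) / (Σ P·[cation]ᵢ + Σ P·[anion]ₒ)]
Numerator = 1×7.05 + 11×131 = 1448
Denominator = 1×149 + 11×28.2 = 459.2
Vm = 57.2 · log₁₀(3.1534) = 57.2 × (0.4988) = 28.53 mV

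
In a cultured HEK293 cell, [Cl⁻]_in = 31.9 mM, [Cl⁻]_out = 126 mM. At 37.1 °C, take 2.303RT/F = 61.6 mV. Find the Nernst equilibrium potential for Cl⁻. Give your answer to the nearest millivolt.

E = (61.6/z) · log₁₀([Cl⁻]_out/[Cl⁻]_in) with z = -1.
For an anion, dividing by z = -1 reverses the sign.
= (61.6/-1) · log₁₀(126/31.9) = -61.60 · log₁₀(3.95)
= -61.60 · (0.5966) = -36.75 mV

-37 mV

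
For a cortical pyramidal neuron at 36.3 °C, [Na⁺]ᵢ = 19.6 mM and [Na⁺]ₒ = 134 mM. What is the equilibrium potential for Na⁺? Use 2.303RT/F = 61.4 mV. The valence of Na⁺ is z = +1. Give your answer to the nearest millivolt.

E = (61.4/z) · log₁₀([Na⁺]_out/[Na⁺]_in) with z = +1.
= (61.4/1) · log₁₀(134/19.6) = 61.40 · log₁₀(6.837)
= 61.40 · (0.8348) = 51.26 mV

51 mV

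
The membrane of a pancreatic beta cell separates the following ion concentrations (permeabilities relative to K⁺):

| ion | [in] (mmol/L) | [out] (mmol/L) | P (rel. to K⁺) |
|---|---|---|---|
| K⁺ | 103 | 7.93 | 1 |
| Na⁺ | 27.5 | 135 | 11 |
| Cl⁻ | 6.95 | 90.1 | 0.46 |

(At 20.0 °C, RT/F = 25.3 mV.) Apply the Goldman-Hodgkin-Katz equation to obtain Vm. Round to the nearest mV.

31 mV

Vm = 25.3 · ln[(Σ P·[cation]ₒ + Σ P·[anion]ᵢ) / (Σ P·[cation]ᵢ + Σ P·[anion]ₒ)]
Numerator = 1×7.93 + 11×135 + 0.46×6.95 = 1496
Denominator = 1×103 + 11×27.5 + 0.46×90.1 = 446.9
Vm = 25.3 · ln(3.3474) = 25.3 × (1.2082) = 30.57 mV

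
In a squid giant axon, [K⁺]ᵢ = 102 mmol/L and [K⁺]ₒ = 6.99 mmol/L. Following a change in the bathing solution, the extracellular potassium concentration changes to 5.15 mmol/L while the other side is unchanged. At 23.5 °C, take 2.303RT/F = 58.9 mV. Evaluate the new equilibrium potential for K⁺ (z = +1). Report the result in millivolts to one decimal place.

-76.4 mV

After the shift: [K⁺]_out = 5.15, [K⁺]_in = 102 mmol/L.
E_new = (58.9/1)·log₁₀(5.15/102) = 58.90 · (-1.2968) = -76.38 mV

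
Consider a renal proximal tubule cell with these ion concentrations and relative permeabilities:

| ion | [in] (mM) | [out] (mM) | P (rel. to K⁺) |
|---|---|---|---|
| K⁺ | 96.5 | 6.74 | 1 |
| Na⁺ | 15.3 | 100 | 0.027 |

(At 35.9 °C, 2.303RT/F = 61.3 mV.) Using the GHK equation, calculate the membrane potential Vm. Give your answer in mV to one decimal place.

-62.0 mV

Vm = 61.3 · log₁₀[(Σ P·[cation]ₒ + Σ P·[anion]ᵢ) / (Σ P·[cation]ᵢ + Σ P·[anion]ₒ)]
Numerator = 1×6.74 + 0.027×100 = 9.44
Denominator = 1×96.5 + 0.027×15.3 = 96.91
Vm = 61.3 · log₁₀(0.097407) = 61.3 × (-1.0114) = -62.00 mV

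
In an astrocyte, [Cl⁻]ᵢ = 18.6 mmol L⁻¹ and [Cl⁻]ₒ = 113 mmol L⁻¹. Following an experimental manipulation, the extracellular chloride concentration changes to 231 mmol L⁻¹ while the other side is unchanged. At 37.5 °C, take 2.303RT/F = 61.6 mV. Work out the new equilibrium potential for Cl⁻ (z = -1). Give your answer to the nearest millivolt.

-67 mV

After the shift: [Cl⁻]_out = 231, [Cl⁻]_in = 18.6 mmol L⁻¹.
E_new = (61.6/-1)·log₁₀(231/18.6) = -61.60 · (1.0941) = -67.40 mV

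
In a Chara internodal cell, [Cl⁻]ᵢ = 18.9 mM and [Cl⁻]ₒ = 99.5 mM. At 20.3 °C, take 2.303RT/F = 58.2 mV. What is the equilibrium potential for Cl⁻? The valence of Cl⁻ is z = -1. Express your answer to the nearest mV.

E = (58.2/z) · log₁₀([Cl⁻]_out/[Cl⁻]_in) with z = -1.
For an anion, dividing by z = -1 reverses the sign.
= (58.2/-1) · log₁₀(99.5/18.9) = -58.20 · log₁₀(5.265)
= -58.20 · (0.7214) = -41.98 mV

-42 mV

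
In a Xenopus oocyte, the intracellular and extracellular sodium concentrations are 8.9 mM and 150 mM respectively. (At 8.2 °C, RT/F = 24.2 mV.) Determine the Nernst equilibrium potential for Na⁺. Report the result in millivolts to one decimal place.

E = (24.2/z) · ln([Na⁺]_out/[Na⁺]_in) with z = +1.
= (24.2/1) · ln(150/8.9) = 24.20 · ln(16.85)
= 24.20 · (2.8246) = 68.35 mV

68.4 mV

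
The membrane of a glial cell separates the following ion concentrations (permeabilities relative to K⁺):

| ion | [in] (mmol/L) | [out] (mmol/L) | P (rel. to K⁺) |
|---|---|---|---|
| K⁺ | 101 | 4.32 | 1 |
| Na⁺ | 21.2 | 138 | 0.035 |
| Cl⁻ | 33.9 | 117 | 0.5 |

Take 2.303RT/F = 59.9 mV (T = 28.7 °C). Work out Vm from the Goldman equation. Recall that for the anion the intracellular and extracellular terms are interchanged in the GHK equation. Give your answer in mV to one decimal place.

-47.2 mV

Vm = 59.9 · log₁₀[(Σ P·[cation]ₒ + Σ P·[anion]ᵢ) / (Σ P·[cation]ᵢ + Σ P·[anion]ₒ)]
Numerator = 1×4.32 + 0.035×138 + 0.5×33.9 = 26.1
Denominator = 1×101 + 0.035×21.2 + 0.5×117 = 160.2
Vm = 59.9 · log₁₀(0.16288) = 59.9 × (-0.7881) = -47.21 mV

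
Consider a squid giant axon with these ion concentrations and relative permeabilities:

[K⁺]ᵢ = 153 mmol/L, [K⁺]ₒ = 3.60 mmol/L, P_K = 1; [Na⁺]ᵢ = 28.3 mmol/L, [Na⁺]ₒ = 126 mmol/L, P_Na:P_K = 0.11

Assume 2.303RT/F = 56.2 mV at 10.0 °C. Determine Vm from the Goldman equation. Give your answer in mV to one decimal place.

-53.5 mV

Vm = 56.2 · log₁₀[(Σ P·[cation]ₒ + Σ P·[anion]ᵢ) / (Σ P·[cation]ᵢ + Σ P·[anion]ₒ)]
Numerator = 1×3.60 + 0.11×126 = 17.46
Denominator = 1×153 + 0.11×28.3 = 156.1
Vm = 56.2 · log₁₀(0.11184) = 56.2 × (-0.9514) = -53.47 mV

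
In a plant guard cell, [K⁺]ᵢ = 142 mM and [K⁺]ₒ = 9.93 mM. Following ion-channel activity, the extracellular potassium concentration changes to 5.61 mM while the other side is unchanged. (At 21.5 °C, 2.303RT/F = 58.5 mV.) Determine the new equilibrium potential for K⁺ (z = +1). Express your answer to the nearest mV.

-82 mV

After the shift: [K⁺]_out = 5.61, [K⁺]_in = 142 mM.
E_new = (58.5/1)·log₁₀(5.61/142) = 58.50 · (-1.4033) = -82.09 mV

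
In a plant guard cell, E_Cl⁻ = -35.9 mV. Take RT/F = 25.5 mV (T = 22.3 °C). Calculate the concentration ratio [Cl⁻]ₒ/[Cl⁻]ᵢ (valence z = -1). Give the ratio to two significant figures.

ln([out]/[in]) = E·z/(25.5) = -35.9 × -1 / 25.5 = 1.4078
[out]/[in] = e^(1.4078) = 4.087

4.1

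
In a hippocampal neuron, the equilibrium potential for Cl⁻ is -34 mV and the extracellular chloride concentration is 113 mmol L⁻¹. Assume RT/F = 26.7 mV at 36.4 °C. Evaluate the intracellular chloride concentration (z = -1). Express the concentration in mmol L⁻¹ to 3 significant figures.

31.6 mmol L⁻¹

Nernst: E = (26.7/-1) · ln([out]/[in]), so ln([out]/[in]) = -34.0 × -1 / 26.7 = 1.2734.
[out]/[in] = e^(1.2734) = 3.573.
[in] = 113 / 3.573 = 31.63 mmol L⁻¹.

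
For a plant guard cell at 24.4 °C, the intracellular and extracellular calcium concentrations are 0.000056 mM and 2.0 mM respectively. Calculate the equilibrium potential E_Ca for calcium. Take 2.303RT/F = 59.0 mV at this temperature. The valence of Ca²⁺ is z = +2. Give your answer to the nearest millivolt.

134 mV

E = (59.0/z) · log₁₀([Ca²⁺]_out/[Ca²⁺]_in) with z = +2.
= (59.0/2) · log₁₀(2.0/0.000056) = 29.50 · log₁₀(3.571e+04)
= 29.50 · (4.5528) = 134.31 mV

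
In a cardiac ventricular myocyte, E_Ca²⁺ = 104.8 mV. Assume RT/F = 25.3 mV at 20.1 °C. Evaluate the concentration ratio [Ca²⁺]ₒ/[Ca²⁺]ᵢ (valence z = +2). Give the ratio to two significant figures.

4000

ln([out]/[in]) = E·z/(25.3) = 104.8 × 2 / 25.3 = 8.2846
[out]/[in] = e^(8.2846) = 3962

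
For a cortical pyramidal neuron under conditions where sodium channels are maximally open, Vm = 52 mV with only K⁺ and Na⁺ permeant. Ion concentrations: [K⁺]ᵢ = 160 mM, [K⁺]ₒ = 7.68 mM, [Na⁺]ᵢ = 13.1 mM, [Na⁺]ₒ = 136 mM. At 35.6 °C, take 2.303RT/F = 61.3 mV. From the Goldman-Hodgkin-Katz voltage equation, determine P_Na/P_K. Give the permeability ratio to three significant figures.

Let α = P_Na/P_K. GHK: Vm = 61.3·log₁₀[(Kₒ + α·Naₒ)/(Kᵢ + α·Naᵢ)].
10^(Vm/61.3) = 10^(52.0/61.3) = 7.0516
So 7.0516·(Kᵢ + α·Naᵢ) = Kₒ + α·Naₒ → α = (7.0516·160.0 − 7.68) / (136.0 − 7.0516·13.1)
α = (1128 − 7.68) / (136.0 − 92.38) = 1121/43.62 = 25.69

25.7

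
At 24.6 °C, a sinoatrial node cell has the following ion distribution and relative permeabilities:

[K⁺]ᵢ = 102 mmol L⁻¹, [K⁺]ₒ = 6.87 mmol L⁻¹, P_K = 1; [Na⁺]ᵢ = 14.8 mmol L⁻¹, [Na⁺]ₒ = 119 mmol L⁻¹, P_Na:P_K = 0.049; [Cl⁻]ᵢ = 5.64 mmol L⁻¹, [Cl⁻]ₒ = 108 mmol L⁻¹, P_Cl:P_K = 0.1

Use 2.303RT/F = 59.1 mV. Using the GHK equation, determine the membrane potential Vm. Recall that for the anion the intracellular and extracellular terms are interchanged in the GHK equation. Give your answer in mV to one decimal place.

Vm = 59.1 · log₁₀[(Σ P·[cation]ₒ + Σ P·[anion]ᵢ) / (Σ P·[cation]ᵢ + Σ P·[anion]ₒ)]
Numerator = 1×6.87 + 0.049×119 + 0.1×5.64 = 13.27
Denominator = 1×102 + 0.049×14.8 + 0.1×108 = 113.5
Vm = 59.1 · log₁₀(0.11685) = 59.1 × (-0.9324) = -55.10 mV

-55.1 mV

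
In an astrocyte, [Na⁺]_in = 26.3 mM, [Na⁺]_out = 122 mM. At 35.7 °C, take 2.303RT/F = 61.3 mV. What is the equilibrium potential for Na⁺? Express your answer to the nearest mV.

41 mV

E = (61.3/z) · log₁₀([Na⁺]_out/[Na⁺]_in) with z = +1.
= (61.3/1) · log₁₀(122/26.3) = 61.30 · log₁₀(4.639)
= 61.30 · (0.6664) = 40.85 mV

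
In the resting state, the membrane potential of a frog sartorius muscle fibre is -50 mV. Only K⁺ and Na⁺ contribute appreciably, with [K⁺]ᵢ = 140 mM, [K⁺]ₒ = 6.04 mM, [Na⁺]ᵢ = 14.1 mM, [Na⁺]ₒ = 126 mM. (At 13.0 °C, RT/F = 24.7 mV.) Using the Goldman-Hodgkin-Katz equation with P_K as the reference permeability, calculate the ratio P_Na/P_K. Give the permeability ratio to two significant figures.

0.10

Let α = P_Na/P_K. GHK: Vm = 24.7·ln[(Kₒ + α·Naₒ)/(Kᵢ + α·Naᵢ)].
e^(Vm/24.7) = e^(-50.0/24.7) = 0.13209
So 0.13209·(Kᵢ + α·Naᵢ) = Kₒ + α·Naₒ → α = (0.13209·140.0 − 6.04) / (126.0 − 0.13209·14.1)
α = (18.49 − 6.04) / (126.0 − 1.862) = 12.45/124.1 = 0.1003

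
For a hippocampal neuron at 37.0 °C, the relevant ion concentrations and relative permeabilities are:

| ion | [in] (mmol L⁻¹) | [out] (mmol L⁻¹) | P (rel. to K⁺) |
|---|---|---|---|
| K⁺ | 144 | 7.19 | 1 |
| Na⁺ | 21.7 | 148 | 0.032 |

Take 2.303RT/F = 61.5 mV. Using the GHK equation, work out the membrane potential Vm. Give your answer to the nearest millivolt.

Vm = 61.5 · log₁₀[(Σ P·[cation]ₒ + Σ P·[anion]ᵢ) / (Σ P·[cation]ᵢ + Σ P·[anion]ₒ)]
Numerator = 1×7.19 + 0.032×148 = 11.93
Denominator = 1×144 + 0.032×21.7 = 144.7
Vm = 61.5 · log₁₀(0.082422) = 61.5 × (-1.0840) = -66.66 mV

-67 mV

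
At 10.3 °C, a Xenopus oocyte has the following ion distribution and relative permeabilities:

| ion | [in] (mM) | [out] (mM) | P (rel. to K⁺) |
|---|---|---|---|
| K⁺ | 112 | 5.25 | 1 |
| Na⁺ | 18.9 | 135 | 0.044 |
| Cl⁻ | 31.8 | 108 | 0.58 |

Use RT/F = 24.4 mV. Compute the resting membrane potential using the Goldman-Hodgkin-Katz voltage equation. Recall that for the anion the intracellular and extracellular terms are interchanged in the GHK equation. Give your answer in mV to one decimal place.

-43.4 mV

Vm = 24.4 · ln[(Σ P·[cation]ₒ + Σ P·[anion]ᵢ) / (Σ P·[cation]ᵢ + Σ P·[anion]ₒ)]
Numerator = 1×5.25 + 0.044×135 + 0.58×31.8 = 29.63
Denominator = 1×112 + 0.044×18.9 + 0.58×108 = 175.5
Vm = 24.4 · ln(0.16888) = 24.4 × (-1.7786) = -43.40 mV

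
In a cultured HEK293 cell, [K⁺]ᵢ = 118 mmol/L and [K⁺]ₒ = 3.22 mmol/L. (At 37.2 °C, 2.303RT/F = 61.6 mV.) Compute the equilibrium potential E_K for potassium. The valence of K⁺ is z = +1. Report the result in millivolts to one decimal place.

E = (61.6/z) · log₁₀([K⁺]_out/[K⁺]_in) with z = +1.
= (61.6/1) · log₁₀(3.22/118) = 61.60 · log₁₀(0.02729)
= 61.60 · (-1.5640) = -96.34 mV

-96.3 mV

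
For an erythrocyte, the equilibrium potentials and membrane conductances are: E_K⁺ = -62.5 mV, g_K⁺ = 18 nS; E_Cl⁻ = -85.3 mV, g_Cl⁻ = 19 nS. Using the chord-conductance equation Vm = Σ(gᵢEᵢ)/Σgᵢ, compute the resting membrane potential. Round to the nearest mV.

Σ gᵢEᵢ = 18·(-62.5) + 19·(-85.3) = -2745.70
Σ gᵢ = 18 + 19 = 37
Vm = -2745.70 / 37 = -74.21 mV

-74 mV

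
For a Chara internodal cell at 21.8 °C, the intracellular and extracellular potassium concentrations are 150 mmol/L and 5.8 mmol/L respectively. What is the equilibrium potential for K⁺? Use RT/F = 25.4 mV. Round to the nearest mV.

-83 mV

E = (25.4/z) · ln([K⁺]_out/[K⁺]_in) with z = +1.
= (25.4/1) · ln(5.8/150) = 25.40 · ln(0.03867)
= 25.40 · (-3.2528) = -82.62 mV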